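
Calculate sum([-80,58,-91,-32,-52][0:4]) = slice → [-80, 58, -91, -32]
(-80) + 58 + (-91) + (-32)
= -145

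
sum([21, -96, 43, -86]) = 21 + (-96) + 43 + (-86)
= -118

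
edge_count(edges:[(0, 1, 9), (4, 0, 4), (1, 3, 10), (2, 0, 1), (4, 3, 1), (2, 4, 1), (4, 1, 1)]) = 7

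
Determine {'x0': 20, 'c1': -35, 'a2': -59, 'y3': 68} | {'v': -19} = {'x0': 20, 'c1': -35, 'a2': -59, 'y3': 68, 'v': -19}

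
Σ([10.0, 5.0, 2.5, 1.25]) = 10.0 + 5.0 + 2.5 + 1.25
= 18.75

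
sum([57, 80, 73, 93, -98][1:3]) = 153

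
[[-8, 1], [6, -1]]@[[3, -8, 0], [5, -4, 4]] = C[0][0] = (-8)*(3) + (1)*(5) = -19
C[0][1] = (-8)*(-8) + (1)*(-4) = 60
C[0][2] = (-8)*(0) + (1)*(4) = 4
C[1][0] = (6)*(3) + (-1)*(5) = 13
C[1][1] = (6)*(-8) + (-1)*(-4) = -44
C[1][2] = (6)*(0) + (-1)*(4) = -4
= [[-19, 60, 4], [13, -44, -4]]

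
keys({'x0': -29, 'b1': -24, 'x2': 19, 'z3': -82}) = ['x0', 'b1', 'x2', 'z3']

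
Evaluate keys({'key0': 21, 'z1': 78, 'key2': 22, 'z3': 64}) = ['key0', 'z1', 'key2', 'z3']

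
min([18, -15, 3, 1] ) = -15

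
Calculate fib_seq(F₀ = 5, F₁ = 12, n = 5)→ [5, 12, 17, 29, 46]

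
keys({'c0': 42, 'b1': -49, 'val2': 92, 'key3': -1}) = ['c0', 'b1', 'val2', 'key3']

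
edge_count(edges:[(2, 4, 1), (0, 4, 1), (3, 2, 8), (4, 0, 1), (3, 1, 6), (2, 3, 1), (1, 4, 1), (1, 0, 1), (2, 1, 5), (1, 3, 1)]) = 10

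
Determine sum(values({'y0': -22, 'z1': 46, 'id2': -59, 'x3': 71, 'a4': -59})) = (-22) + 46 + (-59) + 71 + (-59)
= -23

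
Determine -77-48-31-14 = -170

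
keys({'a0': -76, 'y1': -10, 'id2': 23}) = ['a0', 'y1', 'id2']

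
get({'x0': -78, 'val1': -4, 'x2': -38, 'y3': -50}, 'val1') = -4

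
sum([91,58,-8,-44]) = 91 + 58 + (-8) + (-44)
= 97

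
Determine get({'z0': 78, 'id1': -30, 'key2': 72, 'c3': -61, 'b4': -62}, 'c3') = -61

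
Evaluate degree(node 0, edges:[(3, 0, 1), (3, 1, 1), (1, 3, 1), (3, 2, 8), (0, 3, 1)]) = incident: (3,0), (0,3)
= 2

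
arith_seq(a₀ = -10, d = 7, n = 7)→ a_0 = -10 + 0*7 = -10
a_1 = -10 + 1*7 = -3
a_2 = -10 + 2*7 = 4
...
= [-10, -3, 4, 11, 18, 25, 32]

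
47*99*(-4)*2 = -37224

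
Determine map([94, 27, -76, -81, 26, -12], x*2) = 94*2=188, 27*2=54, -76*2=-152, -81*2=-162, 26*2=52, -12*2=-24
= [188, 54, -152, -162, 52, -24]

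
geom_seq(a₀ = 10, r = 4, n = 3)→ a_0 = 10*4^0 = 10
a_1 = 10*4^1 = 40
a_2 = 10*4^2 = 160
= [10, 40, 160]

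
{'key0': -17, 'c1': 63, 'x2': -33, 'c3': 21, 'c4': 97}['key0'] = -17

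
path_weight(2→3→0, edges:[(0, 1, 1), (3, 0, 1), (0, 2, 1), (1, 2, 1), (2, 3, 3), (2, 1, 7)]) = 4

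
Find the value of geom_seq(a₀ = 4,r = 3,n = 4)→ a_0 = 4*3^0 = 4
a_1 = 4*3^1 = 12
a_2 = 4*3^2 = 36
...
= [4, 12, 36, 108]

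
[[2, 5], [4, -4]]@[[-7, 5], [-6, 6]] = C[0][0] = (2)*(-7) + (5)*(-6) = -44
C[0][1] = (2)*(5) + (5)*(6) = 40
C[1][0] = (4)*(-7) + (-4)*(-6) = -4
C[1][1] = (4)*(5) + (-4)*(6) = -4
= [[-44, 40], [-4, -4]]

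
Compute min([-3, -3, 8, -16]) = -16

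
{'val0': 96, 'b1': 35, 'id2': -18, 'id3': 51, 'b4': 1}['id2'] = -18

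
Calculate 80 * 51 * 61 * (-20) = -4977600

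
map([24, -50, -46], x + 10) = 24+10=34, -50+10=-40, -46+10=-36
= [34, -40, -36]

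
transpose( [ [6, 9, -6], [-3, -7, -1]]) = [[6, -3], [9, -7], [-6, -1]]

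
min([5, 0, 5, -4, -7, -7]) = -7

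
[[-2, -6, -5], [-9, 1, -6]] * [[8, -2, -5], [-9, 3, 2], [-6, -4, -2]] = C[0][0] = (-2)*(8) + (-6)*(-9) + (-5)*(-6) = 68
C[0][1] = (-2)*(-2) + (-6)*(3) + (-5)*(-4) = 6
C[0][2] = (-2)*(-5) + (-6)*(2) + (-5)*(-2) = 8
C[1][0] = (-9)*(8) + (1)*(-9) + (-6)*(-6) = -45
C[1][1] = (-9)*(-2) + (1)*(3) + (-6)*(-4) = 45
C[1][2] = (-9)*(-5) + (1)*(2) + (-6)*(-2) = 59
= [[68, 6, 8], [-45, 45, 59]]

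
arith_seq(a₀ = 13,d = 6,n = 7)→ [13, 19, 25, 31, 37, 43, 49]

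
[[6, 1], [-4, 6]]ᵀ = [[6, -4], [1, 6]]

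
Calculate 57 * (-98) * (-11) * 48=2949408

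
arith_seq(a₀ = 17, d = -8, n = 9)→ [17, 9, 1, -7, -15, -23, -31, -39, -47]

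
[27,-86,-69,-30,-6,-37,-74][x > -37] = keep x where x > -37: 27✓, -86✗, -69✗, -30✓, -6✓, -37✗, -74✗
= [27, -30, -6]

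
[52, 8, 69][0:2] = [52, 8]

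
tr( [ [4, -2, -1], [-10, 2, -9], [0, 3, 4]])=10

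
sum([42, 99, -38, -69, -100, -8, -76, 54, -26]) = -122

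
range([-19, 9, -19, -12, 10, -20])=30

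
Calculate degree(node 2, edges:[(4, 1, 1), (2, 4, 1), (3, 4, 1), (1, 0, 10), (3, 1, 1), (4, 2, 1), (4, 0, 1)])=incident: (2,4), (4,2)
= 2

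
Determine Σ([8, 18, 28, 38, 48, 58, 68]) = 8 + 18 + 28 + 38 + 48 + 58 + 68
= 266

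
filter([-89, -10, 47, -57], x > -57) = [-10, 47]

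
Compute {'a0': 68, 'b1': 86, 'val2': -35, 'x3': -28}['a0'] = 68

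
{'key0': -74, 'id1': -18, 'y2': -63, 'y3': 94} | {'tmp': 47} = {'key0': -74, 'id1': -18, 'y2': -63, 'y3': 94, 'tmp': 47}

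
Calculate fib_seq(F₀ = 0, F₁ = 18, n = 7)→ F_2 = F_1 + F_0 = 18
F_3 = F_2 + F_1 = 36
F_4 = F_3 + F_2 = 54
...
= [0, 18, 18, 36, 54, 90, 144]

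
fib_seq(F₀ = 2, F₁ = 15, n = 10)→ F_2 = F_1 + F_0 = 17
F_3 = F_2 + F_1 = 32
F_4 = F_3 + F_2 = 49
...
= [2, 15, 17, 32, 49, 81, 130, 211, 341, 552]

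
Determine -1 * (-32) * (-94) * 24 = -72192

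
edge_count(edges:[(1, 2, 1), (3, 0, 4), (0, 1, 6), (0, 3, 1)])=4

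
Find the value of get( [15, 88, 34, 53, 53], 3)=53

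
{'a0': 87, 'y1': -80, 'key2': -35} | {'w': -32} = {'a0': 87, 'y1': -80, 'key2': -35, 'w': -32}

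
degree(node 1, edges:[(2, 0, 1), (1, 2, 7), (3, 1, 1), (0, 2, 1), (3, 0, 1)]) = 2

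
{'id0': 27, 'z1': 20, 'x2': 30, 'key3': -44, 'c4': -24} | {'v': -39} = {'id0': 27, 'z1': 20, 'x2': 30, 'key3': -44, 'c4': -24, 'v': -39}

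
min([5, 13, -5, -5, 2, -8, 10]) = -8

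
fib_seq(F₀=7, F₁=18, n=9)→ F_2 = F_1 + F_0 = 25
F_3 = F_2 + F_1 = 43
F_4 = F_3 + F_2 = 68
...
= [7, 18, 25, 43, 68, 111, 179, 290, 469]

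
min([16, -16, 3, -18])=-18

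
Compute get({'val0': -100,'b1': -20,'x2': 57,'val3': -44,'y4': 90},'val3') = -44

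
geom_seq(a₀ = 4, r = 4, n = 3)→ a_0 = 4*4^0 = 4
a_1 = 4*4^1 = 16
a_2 = 4*4^2 = 64
= [4, 16, 64]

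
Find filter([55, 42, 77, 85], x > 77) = [85]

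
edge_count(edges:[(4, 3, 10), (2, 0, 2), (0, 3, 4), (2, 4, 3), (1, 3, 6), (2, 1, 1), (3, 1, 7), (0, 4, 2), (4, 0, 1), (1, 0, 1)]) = 10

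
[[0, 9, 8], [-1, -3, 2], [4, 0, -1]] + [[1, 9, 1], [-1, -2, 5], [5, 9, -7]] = [[1, 18, 9], [-2, -5, 7], [9, 9, -8]]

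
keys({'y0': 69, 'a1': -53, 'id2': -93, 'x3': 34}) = ['y0', 'a1', 'id2', 'x3']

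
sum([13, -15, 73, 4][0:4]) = slice → [13, -15, 73, 4]
13 + (-15) + 73 + 4
= 75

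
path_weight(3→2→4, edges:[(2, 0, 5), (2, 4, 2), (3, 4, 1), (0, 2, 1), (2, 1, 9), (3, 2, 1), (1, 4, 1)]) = 3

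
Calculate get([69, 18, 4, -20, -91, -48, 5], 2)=4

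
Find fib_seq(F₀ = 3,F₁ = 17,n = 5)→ [3, 17, 20, 37, 57]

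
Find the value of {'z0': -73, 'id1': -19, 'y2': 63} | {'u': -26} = {'z0': -73, 'id1': -19, 'y2': 63, 'u': -26}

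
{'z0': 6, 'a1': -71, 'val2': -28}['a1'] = -71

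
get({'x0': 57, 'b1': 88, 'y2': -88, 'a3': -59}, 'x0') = 57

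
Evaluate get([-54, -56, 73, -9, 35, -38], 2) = 73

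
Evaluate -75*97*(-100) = 727500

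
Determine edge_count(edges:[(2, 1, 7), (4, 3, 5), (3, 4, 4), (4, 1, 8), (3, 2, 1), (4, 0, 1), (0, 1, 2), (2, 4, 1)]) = 8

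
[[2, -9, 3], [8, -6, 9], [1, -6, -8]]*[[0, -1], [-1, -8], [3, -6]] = [[18, 52], [33, -14], [-18, 95]]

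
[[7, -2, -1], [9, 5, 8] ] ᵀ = [[7, 9], [-2, 5], [-1, 8]]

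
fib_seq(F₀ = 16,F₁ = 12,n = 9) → [16, 12, 28, 40, 68, 108, 176, 284, 460]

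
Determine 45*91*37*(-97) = -14696955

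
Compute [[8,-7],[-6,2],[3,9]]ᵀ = [[8, -6, 3], [-7, 2, 9]]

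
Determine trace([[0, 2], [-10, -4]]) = -4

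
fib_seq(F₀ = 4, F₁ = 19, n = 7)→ [4, 19, 23, 42, 65, 107, 172]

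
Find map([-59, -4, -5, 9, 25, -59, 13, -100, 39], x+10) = -59+10=-49, -4+10=6, -5+10=5, 9+10=19, 25+10=35, -59+10=-49, 13+10=23, -100+10=-90, 39+10=49
= [-49, 6, 5, 19, 35, -49, 23, -90, 49]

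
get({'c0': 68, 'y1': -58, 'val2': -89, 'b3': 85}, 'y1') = -58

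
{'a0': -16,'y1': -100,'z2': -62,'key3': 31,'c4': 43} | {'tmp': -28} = {'a0': -16, 'y1': -100, 'z2': -62, 'key3': 31, 'c4': 43, 'tmp': -28}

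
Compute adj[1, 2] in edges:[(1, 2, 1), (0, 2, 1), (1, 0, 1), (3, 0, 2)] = 1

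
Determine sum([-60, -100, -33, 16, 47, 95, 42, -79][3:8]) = 121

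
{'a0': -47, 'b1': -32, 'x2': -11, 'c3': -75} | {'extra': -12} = {'a0': -47, 'b1': -32, 'x2': -11, 'c3': -75, 'extra': -12}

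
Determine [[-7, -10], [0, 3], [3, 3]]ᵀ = [[-7, 0, 3], [-10, 3, 3]]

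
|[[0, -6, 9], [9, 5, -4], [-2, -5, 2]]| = -255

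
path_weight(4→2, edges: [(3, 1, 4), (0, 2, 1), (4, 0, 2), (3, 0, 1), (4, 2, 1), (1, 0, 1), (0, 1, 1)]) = 1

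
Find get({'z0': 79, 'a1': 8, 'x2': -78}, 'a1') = 8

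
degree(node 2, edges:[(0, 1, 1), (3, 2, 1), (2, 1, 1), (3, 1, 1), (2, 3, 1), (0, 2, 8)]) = 4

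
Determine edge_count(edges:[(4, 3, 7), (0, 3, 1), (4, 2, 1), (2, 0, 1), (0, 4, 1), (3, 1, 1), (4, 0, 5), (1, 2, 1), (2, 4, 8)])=9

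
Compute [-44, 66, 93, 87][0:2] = [-44, 66]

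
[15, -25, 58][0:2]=[15, -25]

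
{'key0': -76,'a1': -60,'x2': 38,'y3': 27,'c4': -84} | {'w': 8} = {'key0': -76, 'a1': -60, 'x2': 38, 'y3': 27, 'c4': -84, 'w': 8}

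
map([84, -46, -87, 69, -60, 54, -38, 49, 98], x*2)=[168, -92, -174, 138, -120, 108, -76, 98, 196]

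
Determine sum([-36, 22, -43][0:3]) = -57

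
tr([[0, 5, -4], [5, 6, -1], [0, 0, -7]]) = -1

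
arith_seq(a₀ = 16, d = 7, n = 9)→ [16, 23, 30, 37, 44, 51, 58, 65, 72]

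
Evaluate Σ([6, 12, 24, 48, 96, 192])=6 + 12 + 24 + 48 + 96 + 192
= 378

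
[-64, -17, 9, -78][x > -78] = [-64, -17, 9]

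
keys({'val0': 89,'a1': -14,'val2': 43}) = ['val0', 'a1', 'val2']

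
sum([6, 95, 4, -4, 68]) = 6 + 95 + 4 + (-4) + 68
= 169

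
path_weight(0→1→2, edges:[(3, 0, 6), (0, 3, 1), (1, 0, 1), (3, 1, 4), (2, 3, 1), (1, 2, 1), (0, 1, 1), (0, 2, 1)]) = w(0→1)=1 + w(1→2)=1
= 2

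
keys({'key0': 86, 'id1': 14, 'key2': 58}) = ['key0', 'id1', 'key2']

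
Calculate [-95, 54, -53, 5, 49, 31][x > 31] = [54, 49]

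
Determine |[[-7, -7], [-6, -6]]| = 0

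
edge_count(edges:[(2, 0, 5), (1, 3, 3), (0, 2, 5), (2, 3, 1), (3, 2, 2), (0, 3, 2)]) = 6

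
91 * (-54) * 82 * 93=-37474164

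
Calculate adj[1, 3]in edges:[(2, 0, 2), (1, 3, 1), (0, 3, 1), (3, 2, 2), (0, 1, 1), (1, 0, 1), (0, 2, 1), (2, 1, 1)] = 1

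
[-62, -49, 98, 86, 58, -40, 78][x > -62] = keep x where x > -62: -62✗, -49✓, 98✓, 86✓, 58✓, -40✓, 78✓
= [-49, 98, 86, 58, -40, 78]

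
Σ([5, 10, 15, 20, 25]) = 5 + 10 + 15 + 20 + 25
= 75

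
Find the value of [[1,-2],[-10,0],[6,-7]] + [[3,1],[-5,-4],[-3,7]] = [[4, -1], [-15, -4], [3, 0]]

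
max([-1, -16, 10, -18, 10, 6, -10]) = 10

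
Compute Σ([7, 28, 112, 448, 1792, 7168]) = 9555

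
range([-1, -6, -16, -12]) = 15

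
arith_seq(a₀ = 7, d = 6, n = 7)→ a_0 = 7 + 0*6 = 7
a_1 = 7 + 1*6 = 13
a_2 = 7 + 2*6 = 19
...
= [7, 13, 19, 25, 31, 37, 43]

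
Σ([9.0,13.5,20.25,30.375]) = 73.125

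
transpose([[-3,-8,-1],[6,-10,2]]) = [[-3, 6], [-8, -10], [-1, 2]]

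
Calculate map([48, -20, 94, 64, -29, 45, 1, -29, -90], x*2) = [96, -40, 188, 128, -58, 90, 2, -58, -180]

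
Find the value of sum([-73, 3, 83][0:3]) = slice → [-73, 3, 83]
(-73) + 3 + 83
= 13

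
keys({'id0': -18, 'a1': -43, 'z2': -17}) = ['id0', 'a1', 'z2']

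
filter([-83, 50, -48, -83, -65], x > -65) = keep x where x > -65: -83✗, 50✓, -48✓, -83✗, -65✗
= [50, -48]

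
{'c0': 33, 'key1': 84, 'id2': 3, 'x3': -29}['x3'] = -29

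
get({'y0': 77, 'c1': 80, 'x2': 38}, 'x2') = 38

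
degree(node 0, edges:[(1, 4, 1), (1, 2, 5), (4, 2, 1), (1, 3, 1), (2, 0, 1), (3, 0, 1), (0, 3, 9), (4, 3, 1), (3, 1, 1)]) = 3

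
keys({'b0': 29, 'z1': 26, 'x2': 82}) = ['b0', 'z1', 'x2']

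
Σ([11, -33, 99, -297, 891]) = 11 + -33 + 99 + -297 + 891
= 671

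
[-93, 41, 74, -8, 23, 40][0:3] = [-93, 41, 74]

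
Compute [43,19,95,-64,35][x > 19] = [43, 95, 35]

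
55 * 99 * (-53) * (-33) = 9523305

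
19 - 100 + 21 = -60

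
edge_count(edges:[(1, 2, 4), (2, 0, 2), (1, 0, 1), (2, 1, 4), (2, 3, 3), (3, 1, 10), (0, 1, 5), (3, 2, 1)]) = 8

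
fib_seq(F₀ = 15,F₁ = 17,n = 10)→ [15, 17, 32, 49, 81, 130, 211, 341, 552, 893]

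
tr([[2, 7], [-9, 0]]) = diagonal: 2 + 0
= 2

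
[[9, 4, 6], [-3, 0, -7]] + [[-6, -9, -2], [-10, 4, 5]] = [[3, -5, 4], [-13, 4, -2]]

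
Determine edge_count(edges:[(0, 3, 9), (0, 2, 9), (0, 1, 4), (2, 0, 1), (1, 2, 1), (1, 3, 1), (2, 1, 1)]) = 7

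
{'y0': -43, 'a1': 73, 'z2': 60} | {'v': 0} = {'y0': -43, 'a1': 73, 'z2': 60, 'v': 0}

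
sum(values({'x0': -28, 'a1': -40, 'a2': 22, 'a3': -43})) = (-28) + (-40) + 22 + (-43)
= -89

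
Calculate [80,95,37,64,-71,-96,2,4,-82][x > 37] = [80, 95, 64]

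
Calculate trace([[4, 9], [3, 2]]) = diagonal: 4 + 2
= 6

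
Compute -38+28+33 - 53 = -30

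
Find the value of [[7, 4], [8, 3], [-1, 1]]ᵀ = [[7, 8, -1], [4, 3, 1]]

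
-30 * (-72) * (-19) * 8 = -328320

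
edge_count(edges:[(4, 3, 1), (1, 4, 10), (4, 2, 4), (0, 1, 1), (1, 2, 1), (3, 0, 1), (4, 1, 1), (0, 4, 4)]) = 8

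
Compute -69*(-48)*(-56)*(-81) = 15023232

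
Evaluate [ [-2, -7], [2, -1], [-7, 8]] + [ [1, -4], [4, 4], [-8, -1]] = [[-1, -11], [6, 3], [-15, 7]]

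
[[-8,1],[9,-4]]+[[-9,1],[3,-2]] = [[-17, 2], [12, -6]]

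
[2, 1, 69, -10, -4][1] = 1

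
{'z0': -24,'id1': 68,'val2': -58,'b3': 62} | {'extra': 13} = {'z0': -24, 'id1': 68, 'val2': -58, 'b3': 62, 'extra': 13}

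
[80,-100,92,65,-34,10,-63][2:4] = [92, 65]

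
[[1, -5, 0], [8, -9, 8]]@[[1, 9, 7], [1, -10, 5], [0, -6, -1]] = C[0][0] = (1)*(1) + (-5)*(1) + (0)*(0) = -4
C[0][1] = (1)*(9) + (-5)*(-10) + (0)*(-6) = 59
C[0][2] = (1)*(7) + (-5)*(5) + (0)*(-1) = -18
C[1][0] = (8)*(1) + (-9)*(1) + (8)*(0) = -1
C[1][1] = (8)*(9) + (-9)*(-10) + (8)*(-6) = 114
C[1][2] = (8)*(7) + (-9)*(5) + (8)*(-1) = 3
= [[-4, 59, -18], [-1, 114, 3]]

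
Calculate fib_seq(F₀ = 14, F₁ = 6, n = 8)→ F_2 = F_1 + F_0 = 20
F_3 = F_2 + F_1 = 26
F_4 = F_3 + F_2 = 46
...
= [14, 6, 20, 26, 46, 72, 118, 190]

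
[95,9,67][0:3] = [95, 9, 67]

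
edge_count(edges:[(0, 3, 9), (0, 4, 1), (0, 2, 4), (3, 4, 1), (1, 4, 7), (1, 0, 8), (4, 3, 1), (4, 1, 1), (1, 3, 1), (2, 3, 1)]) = 10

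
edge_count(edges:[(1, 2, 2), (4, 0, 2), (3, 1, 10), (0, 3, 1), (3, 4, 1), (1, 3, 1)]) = 6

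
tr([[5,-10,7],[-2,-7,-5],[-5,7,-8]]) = -10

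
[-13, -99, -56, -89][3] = -89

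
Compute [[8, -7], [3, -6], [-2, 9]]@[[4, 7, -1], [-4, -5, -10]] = [[60, 91, 62], [36, 51, 57], [-44, -59, -88]]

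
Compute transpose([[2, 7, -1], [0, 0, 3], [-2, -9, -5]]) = [[2, 0, -2], [7, 0, -9], [-1, 3, -5]]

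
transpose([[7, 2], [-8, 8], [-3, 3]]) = [[7, -8, -3], [2, 8, 3]]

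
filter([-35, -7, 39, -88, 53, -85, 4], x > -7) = keep x where x > -7: -35✗, -7✗, 39✓, -88✗, 53✓, -85✗, 4✓
= [39, 53, 4]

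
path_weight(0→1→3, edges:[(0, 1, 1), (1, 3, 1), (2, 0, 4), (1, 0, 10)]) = w(0→1)=1 + w(1→3)=1
= 2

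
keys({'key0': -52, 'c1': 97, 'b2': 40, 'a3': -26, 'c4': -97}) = ['key0', 'c1', 'b2', 'a3', 'c4']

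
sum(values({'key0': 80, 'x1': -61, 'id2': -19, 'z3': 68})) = 80 + (-61) + (-19) + 68
= 68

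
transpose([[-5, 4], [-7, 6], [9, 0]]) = [[-5, -7, 9], [4, 6, 0]]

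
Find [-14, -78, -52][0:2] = [-14, -78]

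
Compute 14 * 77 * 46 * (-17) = -842996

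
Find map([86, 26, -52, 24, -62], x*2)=[172, 52, -104, 48, -124]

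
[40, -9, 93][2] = 93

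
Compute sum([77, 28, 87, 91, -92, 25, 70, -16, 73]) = 343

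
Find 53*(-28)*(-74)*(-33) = -3623928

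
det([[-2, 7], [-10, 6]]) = (-2)*(6) - (7)*(-10)
= 58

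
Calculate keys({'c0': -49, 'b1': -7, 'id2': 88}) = ['c0', 'b1', 'id2']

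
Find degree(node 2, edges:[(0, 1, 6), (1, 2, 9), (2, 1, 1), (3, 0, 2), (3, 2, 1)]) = incident: (1,2), (2,1), (3,2)
= 3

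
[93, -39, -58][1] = -39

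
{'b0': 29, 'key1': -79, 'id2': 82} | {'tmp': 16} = {'b0': 29, 'key1': -79, 'id2': 82, 'tmp': 16}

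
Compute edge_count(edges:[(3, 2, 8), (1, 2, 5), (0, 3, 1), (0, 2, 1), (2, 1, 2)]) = 5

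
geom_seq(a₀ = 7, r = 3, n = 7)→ [7, 21, 63, 189, 567, 1701, 5103]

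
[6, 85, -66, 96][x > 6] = [85, 96]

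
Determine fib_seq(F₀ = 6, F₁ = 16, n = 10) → [6, 16, 22, 38, 60, 98, 158, 256, 414, 670]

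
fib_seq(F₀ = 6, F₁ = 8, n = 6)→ [6, 8, 14, 22, 36, 58]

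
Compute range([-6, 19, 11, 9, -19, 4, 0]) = 38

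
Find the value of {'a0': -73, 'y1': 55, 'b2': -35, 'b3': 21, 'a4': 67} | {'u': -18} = {'a0': -73, 'y1': 55, 'b2': -35, 'b3': 21, 'a4': 67, 'u': -18}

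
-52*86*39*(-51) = 8894808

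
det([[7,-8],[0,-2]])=-14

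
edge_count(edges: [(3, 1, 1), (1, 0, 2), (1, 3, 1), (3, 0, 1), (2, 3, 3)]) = 5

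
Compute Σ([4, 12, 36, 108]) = 160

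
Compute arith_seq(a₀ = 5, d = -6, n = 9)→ a_0 = 5 + 0*-6 = 5
a_1 = 5 + 1*-6 = -1
a_2 = 5 + 2*-6 = -7
...
= [5, -1, -7, -13, -19, -25, -31, -37, -43]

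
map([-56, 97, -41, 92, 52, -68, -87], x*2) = [-112, 194, -82, 184, 104, -136, -174]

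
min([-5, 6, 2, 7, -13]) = -13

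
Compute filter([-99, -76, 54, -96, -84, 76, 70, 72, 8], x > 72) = [76]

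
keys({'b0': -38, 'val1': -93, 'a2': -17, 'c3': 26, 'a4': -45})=['b0', 'val1', 'a2', 'c3', 'a4']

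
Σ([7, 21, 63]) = 7 + 21 + 63
= 91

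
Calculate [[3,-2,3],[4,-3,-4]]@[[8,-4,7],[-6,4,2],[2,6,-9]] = C[0][0] = (3)*(8) + (-2)*(-6) + (3)*(2) = 42
C[0][1] = (3)*(-4) + (-2)*(4) + (3)*(6) = -2
C[0][2] = (3)*(7) + (-2)*(2) + (3)*(-9) = -10
C[1][0] = (4)*(8) + (-3)*(-6) + (-4)*(2) = 42
C[1][1] = (4)*(-4) + (-3)*(4) + (-4)*(6) = -52
C[1][2] = (4)*(7) + (-3)*(2) + (-4)*(-9) = 58
= [[42, -2, -10], [42, -52, 58]]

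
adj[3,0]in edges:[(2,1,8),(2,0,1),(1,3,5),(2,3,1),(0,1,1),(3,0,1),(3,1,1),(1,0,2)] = 1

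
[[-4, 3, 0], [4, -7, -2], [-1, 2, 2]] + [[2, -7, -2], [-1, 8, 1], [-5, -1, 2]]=[[-2, -4, -2], [3, 1, -1], [-6, 1, 4]]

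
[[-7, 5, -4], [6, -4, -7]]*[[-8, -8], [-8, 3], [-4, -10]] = C[0][0] = (-7)*(-8) + (5)*(-8) + (-4)*(-4) = 32
C[0][1] = (-7)*(-8) + (5)*(3) + (-4)*(-10) = 111
C[1][0] = (6)*(-8) + (-4)*(-8) + (-7)*(-4) = 12
C[1][1] = (6)*(-8) + (-4)*(3) + (-7)*(-10) = 10
= [[32, 111], [12, 10]]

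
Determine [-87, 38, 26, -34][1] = 38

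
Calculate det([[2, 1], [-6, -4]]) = -2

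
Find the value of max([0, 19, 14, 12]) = 19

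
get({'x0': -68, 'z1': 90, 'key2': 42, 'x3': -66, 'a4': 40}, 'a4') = 40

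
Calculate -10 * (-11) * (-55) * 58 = -350900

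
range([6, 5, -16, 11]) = 27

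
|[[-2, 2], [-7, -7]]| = (-2)*(-7) - (2)*(-7)
= 28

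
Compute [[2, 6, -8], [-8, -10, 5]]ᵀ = [[2, -8], [6, -10], [-8, 5]]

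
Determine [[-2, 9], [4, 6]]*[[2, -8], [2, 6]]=[[14, 70], [20, 4]]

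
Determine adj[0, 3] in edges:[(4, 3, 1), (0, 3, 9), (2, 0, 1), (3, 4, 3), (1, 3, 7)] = 9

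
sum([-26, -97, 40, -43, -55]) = -181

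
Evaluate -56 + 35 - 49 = -70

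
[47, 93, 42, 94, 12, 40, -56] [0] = 47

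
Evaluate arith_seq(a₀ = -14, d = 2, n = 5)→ a_0 = -14 + 0*2 = -14
a_1 = -14 + 1*2 = -12
a_2 = -14 + 2*2 = -10
...
= [-14, -12, -10, -8, -6]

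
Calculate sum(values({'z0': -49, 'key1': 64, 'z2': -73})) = (-49) + 64 + (-73)
= -58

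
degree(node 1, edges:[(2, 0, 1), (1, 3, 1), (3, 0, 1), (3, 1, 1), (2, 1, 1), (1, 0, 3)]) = incident: (1,3), (3,1), (2,1), (1,0)
= 4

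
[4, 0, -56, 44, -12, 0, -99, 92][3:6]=[44, -12, 0]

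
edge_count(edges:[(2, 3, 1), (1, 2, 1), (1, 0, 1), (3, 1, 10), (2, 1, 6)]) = 5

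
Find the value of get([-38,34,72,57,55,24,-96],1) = 34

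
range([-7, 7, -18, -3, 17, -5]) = 35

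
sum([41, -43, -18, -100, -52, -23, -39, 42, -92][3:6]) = slice → [-100, -52, -23]
(-100) + (-52) + (-23)
= -175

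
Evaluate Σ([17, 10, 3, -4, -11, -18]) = -3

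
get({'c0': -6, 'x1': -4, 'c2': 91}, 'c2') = 91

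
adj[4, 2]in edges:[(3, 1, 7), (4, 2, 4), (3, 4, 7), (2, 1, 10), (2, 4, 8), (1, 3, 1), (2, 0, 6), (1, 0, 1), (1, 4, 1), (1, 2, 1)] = 4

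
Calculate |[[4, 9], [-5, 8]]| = (4)*(8) - (9)*(-5)
= 77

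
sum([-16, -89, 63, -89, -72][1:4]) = slice → [-89, 63, -89]
(-89) + 63 + (-89)
= -115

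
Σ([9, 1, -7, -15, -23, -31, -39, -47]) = -152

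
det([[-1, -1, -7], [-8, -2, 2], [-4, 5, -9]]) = 408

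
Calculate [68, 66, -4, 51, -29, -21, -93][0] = 68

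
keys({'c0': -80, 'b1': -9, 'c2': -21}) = ['c0', 'b1', 'c2']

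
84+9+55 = 148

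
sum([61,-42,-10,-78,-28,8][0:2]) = 19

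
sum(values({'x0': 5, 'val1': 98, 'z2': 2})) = 5 + 98 + 2
= 105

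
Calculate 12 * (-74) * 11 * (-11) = 107448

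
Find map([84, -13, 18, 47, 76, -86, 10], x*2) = 84*2=168, -13*2=-26, 18*2=36, 47*2=94, 76*2=152, -86*2=-172, 10*2=20
= [168, -26, 36, 94, 152, -172, 20]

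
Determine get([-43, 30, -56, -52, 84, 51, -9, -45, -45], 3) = -52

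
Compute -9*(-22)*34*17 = 114444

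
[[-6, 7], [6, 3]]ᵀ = [[-6, 6], [7, 3]]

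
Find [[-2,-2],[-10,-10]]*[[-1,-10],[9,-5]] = C[0][0] = (-2)*(-1) + (-2)*(9) = -16
C[0][1] = (-2)*(-10) + (-2)*(-5) = 30
C[1][0] = (-10)*(-1) + (-10)*(9) = -80
C[1][1] = (-10)*(-10) + (-10)*(-5) = 150
= [[-16, 30], [-80, 150]]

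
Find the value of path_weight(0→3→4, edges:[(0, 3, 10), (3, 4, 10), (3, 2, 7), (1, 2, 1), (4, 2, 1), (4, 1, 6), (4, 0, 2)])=w(0→3)=10 + w(3→4)=10
= 20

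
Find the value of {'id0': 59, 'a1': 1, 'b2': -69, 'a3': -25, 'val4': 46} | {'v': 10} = {'id0': 59, 'a1': 1, 'b2': -69, 'a3': -25, 'val4': 46, 'v': 10}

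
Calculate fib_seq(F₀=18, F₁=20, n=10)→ [18, 20, 38, 58, 96, 154, 250, 404, 654, 1058]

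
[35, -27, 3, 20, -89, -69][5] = -69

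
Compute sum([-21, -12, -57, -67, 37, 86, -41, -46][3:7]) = slice → [-67, 37, 86, -41]
(-67) + 37 + 86 + (-41)
= 15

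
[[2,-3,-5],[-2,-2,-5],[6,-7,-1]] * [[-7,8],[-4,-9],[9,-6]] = C[0][0] = (2)*(-7) + (-3)*(-4) + (-5)*(9) = -47
C[0][1] = (2)*(8) + (-3)*(-9) + (-5)*(-6) = 73
C[1][0] = (-2)*(-7) + (-2)*(-4) + (-5)*(9) = -23
C[1][1] = (-2)*(8) + (-2)*(-9) + (-5)*(-6) = 32
C[2][0] = (6)*(-7) + (-7)*(-4) + (-1)*(9) = -23
C[2][1] = (6)*(8) + (-7)*(-9) + (-1)*(-6) = 117
= [[-47, 73], [-23, 32], [-23, 117]]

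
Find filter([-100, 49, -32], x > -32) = [49]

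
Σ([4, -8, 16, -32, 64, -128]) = -84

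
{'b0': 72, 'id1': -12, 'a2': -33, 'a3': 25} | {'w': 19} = {'b0': 72, 'id1': -12, 'a2': -33, 'a3': 25, 'w': 19}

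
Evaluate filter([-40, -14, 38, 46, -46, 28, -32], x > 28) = [38, 46]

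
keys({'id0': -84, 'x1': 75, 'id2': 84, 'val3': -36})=['id0', 'x1', 'id2', 'val3']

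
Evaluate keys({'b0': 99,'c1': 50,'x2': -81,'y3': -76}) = ['b0', 'c1', 'x2', 'y3']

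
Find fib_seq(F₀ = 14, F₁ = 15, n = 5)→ F_2 = F_1 + F_0 = 29
F_3 = F_2 + F_1 = 44
F_4 = F_3 + F_2 = 73
= [14, 15, 29, 44, 73]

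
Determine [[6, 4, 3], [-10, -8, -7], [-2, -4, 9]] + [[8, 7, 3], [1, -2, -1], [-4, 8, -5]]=[[14, 11, 6], [-9, -10, -8], [-6, 4, 4]]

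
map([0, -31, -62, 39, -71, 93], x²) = (0)²=0, (-31)²=961, (-62)²=3844, (39)²=1521, (-71)²=5041, (93)²=8649
= [0, 961, 3844, 1521, 5041, 8649]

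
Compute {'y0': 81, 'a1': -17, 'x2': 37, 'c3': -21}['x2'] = 37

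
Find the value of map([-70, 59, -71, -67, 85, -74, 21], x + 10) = [-60, 69, -61, -57, 95, -64, 31]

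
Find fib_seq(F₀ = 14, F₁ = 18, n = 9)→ F_2 = F_1 + F_0 = 32
F_3 = F_2 + F_1 = 50
F_4 = F_3 + F_2 = 82
...
= [14, 18, 32, 50, 82, 132, 214, 346, 560]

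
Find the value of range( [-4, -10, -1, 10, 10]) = 20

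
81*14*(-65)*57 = -4201470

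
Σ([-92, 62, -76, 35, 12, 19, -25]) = (-92) + 62 + (-76) + 35 + 12 + 19 + (-25)
= -65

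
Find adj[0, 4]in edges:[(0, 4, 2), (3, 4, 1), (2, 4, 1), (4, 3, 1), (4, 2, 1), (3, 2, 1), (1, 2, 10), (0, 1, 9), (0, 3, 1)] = 2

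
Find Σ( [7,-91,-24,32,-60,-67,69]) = -134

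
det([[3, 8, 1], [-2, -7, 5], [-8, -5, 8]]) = (1)*(3)*det([[-7, 5], [-5, 8]]) + (-1)*(8)*det([[-2, 5], [-8, 8]]) + (1)*(1)*det([[-2, -7], [-8, -5]])
= -93 + -192 + -46
= -331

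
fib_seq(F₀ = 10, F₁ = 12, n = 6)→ [10, 12, 22, 34, 56, 90]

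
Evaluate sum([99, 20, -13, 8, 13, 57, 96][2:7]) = slice → [-13, 8, 13, 57, 96]
(-13) + 8 + 13 + 57 + 96
= 161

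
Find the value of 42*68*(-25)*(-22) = 1570800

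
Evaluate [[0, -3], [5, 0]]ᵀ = [[0, 5], [-3, 0]]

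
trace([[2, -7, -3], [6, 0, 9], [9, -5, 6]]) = diagonal: 2 + 0 + 6
= 8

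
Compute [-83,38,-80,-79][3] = -79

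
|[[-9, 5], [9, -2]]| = -27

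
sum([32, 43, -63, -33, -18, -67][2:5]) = slice → [-63, -33, -18]
(-63) + (-33) + (-18)
= -114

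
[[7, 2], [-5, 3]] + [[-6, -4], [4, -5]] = [[1, -2], [-1, -2]]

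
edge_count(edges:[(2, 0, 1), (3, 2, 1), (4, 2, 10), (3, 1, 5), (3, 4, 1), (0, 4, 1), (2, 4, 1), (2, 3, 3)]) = 8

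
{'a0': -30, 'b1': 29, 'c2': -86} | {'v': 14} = {'a0': -30, 'b1': 29, 'c2': -86, 'v': 14}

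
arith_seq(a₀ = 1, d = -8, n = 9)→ [1, -7, -15, -23, -31, -39, -47, -55, -63]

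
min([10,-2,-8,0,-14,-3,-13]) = -14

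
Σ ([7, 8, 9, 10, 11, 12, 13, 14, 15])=7 + 8 + 9 + 10 + 11 + 12 + 13 + 14 + 15
= 99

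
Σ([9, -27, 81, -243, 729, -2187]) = -1638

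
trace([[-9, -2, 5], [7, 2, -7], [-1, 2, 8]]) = diagonal: (-9) + 2 + 8
= 1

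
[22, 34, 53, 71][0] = 22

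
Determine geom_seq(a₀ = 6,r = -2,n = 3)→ a_0 = 6*(-2)^0 = 6
a_1 = 6*(-2)^1 = -12
a_2 = 6*(-2)^2 = 24
= [6, -12, 24]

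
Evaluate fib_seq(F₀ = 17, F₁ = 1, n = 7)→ [17, 1, 18, 19, 37, 56, 93]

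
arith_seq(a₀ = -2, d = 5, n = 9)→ [-2, 3, 8, 13, 18, 23, 28, 33, 38]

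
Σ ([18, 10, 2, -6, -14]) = 18 + 10 + 2 + (-6) + (-14)
= 10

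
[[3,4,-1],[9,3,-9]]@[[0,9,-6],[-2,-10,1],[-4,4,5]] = C[0][0] = (3)*(0) + (4)*(-2) + (-1)*(-4) = -4
C[0][1] = (3)*(9) + (4)*(-10) + (-1)*(4) = -17
C[0][2] = (3)*(-6) + (4)*(1) + (-1)*(5) = -19
C[1][0] = (9)*(0) + (3)*(-2) + (-9)*(-4) = 30
C[1][1] = (9)*(9) + (3)*(-10) + (-9)*(4) = 15
C[1][2] = (9)*(-6) + (3)*(1) + (-9)*(5) = -96
= [[-4, -17, -19], [30, 15, -96]]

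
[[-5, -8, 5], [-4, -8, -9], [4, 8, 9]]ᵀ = [[-5, -4, 4], [-8, -8, 8], [5, -9, 9]]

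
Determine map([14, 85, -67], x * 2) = [28, 170, -134]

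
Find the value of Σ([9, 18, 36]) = 9 + 18 + 36
= 63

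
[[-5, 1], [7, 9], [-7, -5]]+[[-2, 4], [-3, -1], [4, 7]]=[[-7, 5], [4, 8], [-3, 2]]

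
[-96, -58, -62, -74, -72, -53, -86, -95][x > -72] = [-58, -62, -53]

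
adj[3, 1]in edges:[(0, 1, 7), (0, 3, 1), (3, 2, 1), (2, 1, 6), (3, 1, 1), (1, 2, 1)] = 1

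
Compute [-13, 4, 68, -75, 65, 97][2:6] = [68, -75, 65, 97]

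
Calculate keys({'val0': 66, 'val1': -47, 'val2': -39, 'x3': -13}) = ['val0', 'val1', 'val2', 'x3']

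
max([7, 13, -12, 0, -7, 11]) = 13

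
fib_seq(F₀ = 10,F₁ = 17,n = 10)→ [10, 17, 27, 44, 71, 115, 186, 301, 487, 788]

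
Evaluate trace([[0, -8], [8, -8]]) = -8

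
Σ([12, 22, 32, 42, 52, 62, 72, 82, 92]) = 12 + 22 + 32 + 42 + 52 + 62 + 72 + 82 + 92
= 468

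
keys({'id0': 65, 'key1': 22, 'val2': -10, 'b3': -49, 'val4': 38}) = ['id0', 'key1', 'val2', 'b3', 'val4']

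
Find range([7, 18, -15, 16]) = 33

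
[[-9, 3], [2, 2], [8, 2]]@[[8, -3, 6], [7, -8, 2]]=[[-51, 3, -48], [30, -22, 16], [78, -40, 52]]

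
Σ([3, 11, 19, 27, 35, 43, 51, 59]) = 3 + 11 + 19 + 27 + 35 + 43 + 51 + 59
= 248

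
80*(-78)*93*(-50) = 29016000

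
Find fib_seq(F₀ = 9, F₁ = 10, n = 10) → [9, 10, 19, 29, 48, 77, 125, 202, 327, 529]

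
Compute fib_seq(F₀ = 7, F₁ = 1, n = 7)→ F_2 = F_1 + F_0 = 8
F_3 = F_2 + F_1 = 9
F_4 = F_3 + F_2 = 17
...
= [7, 1, 8, 9, 17, 26, 43]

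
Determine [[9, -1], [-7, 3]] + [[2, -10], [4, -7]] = [[11, -11], [-3, -4]]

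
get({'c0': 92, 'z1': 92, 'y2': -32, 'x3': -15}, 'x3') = -15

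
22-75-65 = -118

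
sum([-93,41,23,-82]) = -111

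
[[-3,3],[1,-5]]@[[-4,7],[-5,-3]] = [[-3, -30], [21, 22]]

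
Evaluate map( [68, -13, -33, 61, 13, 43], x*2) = 68*2=136, -13*2=-26, -33*2=-66, 61*2=122, 13*2=26, 43*2=86
= [136, -26, -66, 122, 26, 86]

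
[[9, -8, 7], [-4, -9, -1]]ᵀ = [[9, -4], [-8, -9], [7, -1]]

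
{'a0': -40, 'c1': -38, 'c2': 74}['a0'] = -40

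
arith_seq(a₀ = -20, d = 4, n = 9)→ [-20, -16, -12, -8, -4, 0, 4, 8, 12]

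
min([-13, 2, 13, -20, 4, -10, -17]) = -20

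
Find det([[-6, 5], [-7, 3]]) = (-6)*(3) - (5)*(-7)
= 17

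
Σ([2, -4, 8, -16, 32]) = 22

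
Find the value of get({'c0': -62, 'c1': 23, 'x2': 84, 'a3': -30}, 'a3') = -30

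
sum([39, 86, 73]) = 198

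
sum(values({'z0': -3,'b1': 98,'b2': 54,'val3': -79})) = (-3) + 98 + 54 + (-79)
= 70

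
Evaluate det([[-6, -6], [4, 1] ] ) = 18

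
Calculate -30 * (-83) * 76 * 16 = 3027840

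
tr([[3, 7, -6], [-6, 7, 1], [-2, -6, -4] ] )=6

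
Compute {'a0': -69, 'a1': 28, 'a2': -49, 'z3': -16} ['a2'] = -49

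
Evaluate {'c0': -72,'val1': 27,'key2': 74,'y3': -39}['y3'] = -39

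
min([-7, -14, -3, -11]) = -14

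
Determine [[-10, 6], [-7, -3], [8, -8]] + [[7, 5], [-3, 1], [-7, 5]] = [[-3, 11], [-10, -2], [1, -3]]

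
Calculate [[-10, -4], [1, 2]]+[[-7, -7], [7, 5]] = [[-17, -11], [8, 7]]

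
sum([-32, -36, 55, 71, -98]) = (-32) + (-36) + 55 + 71 + (-98)
= -40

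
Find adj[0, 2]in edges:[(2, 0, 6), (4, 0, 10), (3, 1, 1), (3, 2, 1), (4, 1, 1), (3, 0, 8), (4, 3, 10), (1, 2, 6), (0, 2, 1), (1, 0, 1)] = 1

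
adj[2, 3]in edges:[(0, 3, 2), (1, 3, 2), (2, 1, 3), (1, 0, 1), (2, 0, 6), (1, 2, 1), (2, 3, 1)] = 1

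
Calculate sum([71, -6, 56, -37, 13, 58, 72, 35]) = 71 + (-6) + 56 + (-37) + 13 + 58 + 72 + 35
= 262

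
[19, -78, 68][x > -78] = keep x where x > -78: 19✓, -78✗, 68✓
= [19, 68]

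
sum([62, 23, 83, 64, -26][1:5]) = 144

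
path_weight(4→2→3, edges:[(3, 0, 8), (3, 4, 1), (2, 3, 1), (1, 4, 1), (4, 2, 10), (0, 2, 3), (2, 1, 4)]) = 11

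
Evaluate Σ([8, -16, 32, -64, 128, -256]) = -168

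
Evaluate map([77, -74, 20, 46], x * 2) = 77*2=154, -74*2=-148, 20*2=40, 46*2=92
= [154, -148, 40, 92]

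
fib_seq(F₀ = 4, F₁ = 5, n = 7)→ [4, 5, 9, 14, 23, 37, 60]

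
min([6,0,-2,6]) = -2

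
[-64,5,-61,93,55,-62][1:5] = [5, -61, 93, 55]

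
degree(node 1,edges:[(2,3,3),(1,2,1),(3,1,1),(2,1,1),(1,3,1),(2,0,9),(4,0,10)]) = 4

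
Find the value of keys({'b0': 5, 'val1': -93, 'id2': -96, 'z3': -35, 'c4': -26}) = ['b0', 'val1', 'id2', 'z3', 'c4']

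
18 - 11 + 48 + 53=108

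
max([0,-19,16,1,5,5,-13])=16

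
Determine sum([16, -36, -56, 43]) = 16 + (-36) + (-56) + 43
= -33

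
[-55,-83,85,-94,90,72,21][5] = 72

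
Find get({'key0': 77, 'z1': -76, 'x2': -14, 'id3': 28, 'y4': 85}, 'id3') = 28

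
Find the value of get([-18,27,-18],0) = -18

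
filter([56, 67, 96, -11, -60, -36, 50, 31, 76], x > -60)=[56, 67, 96, -11, -36, 50, 31, 76]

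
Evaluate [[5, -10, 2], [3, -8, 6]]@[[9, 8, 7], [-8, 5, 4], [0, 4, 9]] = C[0][0] = (5)*(9) + (-10)*(-8) + (2)*(0) = 125
C[0][1] = (5)*(8) + (-10)*(5) + (2)*(4) = -2
C[0][2] = (5)*(7) + (-10)*(4) + (2)*(9) = 13
C[1][0] = (3)*(9) + (-8)*(-8) + (6)*(0) = 91
C[1][1] = (3)*(8) + (-8)*(5) + (6)*(4) = 8
C[1][2] = (3)*(7) + (-8)*(4) + (6)*(9) = 43
= [[125, -2, 13], [91, 8, 43]]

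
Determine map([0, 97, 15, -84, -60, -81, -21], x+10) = 0+10=10, 97+10=107, 15+10=25, -84+10=-74, -60+10=-50, -81+10=-71, -21+10=-11
= [10, 107, 25, -74, -50, -71, -11]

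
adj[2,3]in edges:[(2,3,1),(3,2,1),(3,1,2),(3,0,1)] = 1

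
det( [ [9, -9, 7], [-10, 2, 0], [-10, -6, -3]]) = 776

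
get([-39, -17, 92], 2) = 92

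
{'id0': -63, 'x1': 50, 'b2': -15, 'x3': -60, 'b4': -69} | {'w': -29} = {'id0': -63, 'x1': 50, 'b2': -15, 'x3': -60, 'b4': -69, 'w': -29}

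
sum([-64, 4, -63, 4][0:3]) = -123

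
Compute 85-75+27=37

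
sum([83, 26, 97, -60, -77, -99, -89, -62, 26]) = 83 + 26 + 97 + (-60) + (-77) + (-99) + (-89) + (-62) + 26
= -155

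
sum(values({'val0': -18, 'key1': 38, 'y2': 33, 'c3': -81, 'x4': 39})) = 11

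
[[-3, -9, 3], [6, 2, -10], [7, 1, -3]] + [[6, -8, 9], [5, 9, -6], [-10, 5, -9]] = [[3, -17, 12], [11, 11, -16], [-3, 6, -12]]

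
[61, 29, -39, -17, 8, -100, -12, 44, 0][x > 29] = keep x where x > 29: 61✓, 29✗, -39✗, -17✗, 8✗, -100✗, -12✗, 44✓, 0✗
= [61, 44]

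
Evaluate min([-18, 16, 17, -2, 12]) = -18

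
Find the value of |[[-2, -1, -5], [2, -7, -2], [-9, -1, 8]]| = 439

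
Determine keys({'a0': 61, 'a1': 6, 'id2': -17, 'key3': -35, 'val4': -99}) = ['a0', 'a1', 'id2', 'key3', 'val4']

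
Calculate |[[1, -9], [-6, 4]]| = (1)*(4) - (-9)*(-6)
= -50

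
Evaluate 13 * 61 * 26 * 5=103090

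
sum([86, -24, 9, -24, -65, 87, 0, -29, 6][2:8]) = -22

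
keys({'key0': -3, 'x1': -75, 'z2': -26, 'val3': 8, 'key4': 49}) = ['key0', 'x1', 'z2', 'val3', 'key4']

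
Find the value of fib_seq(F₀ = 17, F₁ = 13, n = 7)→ [17, 13, 30, 43, 73, 116, 189]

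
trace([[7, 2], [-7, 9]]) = diagonal: 7 + 9
= 16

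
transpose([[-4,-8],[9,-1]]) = [[-4, 9], [-8, -1]]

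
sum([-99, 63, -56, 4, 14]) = (-99) + 63 + (-56) + 4 + 14
= -74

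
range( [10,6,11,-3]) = 14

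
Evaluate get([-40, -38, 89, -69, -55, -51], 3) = -69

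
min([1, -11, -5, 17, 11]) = -11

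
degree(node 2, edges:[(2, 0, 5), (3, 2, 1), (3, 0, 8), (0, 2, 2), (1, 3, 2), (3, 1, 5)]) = 3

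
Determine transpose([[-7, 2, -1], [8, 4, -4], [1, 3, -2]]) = [[-7, 8, 1], [2, 4, 3], [-1, -4, -2]]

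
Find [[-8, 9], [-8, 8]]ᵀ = [[-8, -8], [9, 8]]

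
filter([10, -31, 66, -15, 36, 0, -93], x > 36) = [66]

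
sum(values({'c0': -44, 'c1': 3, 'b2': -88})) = (-44) + 3 + (-88)
= -129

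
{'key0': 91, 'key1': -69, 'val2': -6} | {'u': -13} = {'key0': 91, 'key1': -69, 'val2': -6, 'u': -13}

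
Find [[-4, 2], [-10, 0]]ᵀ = [[-4, -10], [2, 0]]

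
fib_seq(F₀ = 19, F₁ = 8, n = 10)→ F_2 = F_1 + F_0 = 27
F_3 = F_2 + F_1 = 35
F_4 = F_3 + F_2 = 62
...
= [19, 8, 27, 35, 62, 97, 159, 256, 415, 671]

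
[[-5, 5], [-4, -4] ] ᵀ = [[-5, -4], [5, -4]]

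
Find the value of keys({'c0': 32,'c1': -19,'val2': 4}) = ['c0', 'c1', 'val2']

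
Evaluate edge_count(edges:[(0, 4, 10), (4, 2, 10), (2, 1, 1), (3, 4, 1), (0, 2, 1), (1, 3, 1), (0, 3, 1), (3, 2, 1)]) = 8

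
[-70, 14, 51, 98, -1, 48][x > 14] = keep x where x > 14: -70✗, 14✗, 51✓, 98✓, -1✗, 48✓
= [51, 98, 48]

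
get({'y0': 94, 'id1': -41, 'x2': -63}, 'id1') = -41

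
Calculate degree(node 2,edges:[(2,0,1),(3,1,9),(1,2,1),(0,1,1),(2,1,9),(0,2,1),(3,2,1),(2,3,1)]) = 6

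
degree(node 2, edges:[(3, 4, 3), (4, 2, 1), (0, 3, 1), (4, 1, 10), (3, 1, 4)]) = 1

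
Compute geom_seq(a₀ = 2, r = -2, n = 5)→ [2, -4, 8, -16, 32]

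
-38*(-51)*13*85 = 2141490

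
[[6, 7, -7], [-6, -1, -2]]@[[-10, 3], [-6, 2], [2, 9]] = [[-116, -31], [62, -38]]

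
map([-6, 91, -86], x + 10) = [4, 101, -76]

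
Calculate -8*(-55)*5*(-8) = -17600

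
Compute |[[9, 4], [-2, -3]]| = (9)*(-3) - (4)*(-2)
= -19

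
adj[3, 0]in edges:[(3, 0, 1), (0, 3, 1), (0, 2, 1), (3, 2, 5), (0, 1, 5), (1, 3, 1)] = 1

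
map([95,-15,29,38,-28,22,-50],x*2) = [190, -30, 58, 76, -56, 44, -100]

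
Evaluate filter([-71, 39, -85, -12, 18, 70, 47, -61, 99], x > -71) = [39, -12, 18, 70, 47, -61, 99]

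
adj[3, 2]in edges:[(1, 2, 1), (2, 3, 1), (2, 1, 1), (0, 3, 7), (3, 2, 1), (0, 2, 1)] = 1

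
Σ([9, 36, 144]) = 189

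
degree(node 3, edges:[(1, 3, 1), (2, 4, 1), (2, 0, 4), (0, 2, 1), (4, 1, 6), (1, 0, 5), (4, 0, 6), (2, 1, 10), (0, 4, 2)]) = 1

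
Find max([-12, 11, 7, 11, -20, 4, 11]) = 11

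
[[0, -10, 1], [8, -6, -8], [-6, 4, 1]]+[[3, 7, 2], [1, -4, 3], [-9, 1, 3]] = [[3, -3, 3], [9, -10, -5], [-15, 5, 4]]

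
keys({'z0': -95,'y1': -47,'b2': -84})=['z0', 'y1', 'b2']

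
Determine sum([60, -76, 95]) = 60 + (-76) + 95
= 79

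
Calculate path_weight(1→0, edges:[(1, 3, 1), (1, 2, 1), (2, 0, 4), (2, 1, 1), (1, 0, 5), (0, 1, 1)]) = w(1→0)=5
= 5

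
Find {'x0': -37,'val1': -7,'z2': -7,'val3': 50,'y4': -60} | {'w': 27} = {'x0': -37, 'val1': -7, 'z2': -7, 'val3': 50, 'y4': -60, 'w': 27}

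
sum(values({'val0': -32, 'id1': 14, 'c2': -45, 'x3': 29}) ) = -34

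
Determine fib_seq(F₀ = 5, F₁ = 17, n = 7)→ F_2 = F_1 + F_0 = 22
F_3 = F_2 + F_1 = 39
F_4 = F_3 + F_2 = 61
...
= [5, 17, 22, 39, 61, 100, 161]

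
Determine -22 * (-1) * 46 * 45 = 45540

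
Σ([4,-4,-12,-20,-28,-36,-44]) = -140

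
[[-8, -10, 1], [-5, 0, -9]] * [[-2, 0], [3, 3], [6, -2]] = [[-8, -32], [-44, 18]]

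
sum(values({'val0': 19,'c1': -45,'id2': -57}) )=-83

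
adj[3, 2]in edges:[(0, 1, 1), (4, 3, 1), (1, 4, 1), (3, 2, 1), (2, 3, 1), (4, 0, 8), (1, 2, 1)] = 1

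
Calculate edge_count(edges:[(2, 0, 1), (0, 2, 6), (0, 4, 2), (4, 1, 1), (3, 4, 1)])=5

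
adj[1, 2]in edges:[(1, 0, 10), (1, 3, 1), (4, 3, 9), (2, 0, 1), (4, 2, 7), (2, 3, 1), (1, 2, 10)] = 10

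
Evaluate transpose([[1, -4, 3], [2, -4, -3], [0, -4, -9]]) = [[1, 2, 0], [-4, -4, -4], [3, -3, -9]]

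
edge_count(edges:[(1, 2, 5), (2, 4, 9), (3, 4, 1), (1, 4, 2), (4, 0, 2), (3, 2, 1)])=6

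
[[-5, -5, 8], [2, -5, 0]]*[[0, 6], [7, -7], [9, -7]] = [[37, -51], [-35, 47]]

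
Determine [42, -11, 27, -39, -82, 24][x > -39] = keep x where x > -39: 42✓, -11✓, 27✓, -39✗, -82✗, 24✓
= [42, -11, 27, 24]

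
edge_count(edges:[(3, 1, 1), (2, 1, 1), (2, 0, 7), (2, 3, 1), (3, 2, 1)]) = 5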